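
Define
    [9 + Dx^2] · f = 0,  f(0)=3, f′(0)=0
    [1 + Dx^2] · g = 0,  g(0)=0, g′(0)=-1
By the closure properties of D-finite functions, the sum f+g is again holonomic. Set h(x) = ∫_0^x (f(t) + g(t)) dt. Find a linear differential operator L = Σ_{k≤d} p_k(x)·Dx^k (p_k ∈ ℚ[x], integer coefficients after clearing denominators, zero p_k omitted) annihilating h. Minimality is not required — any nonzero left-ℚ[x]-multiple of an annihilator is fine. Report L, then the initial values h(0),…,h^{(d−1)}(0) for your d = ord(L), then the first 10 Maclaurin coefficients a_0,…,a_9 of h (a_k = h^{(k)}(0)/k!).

L = 9·Dx + 10·Dx^3 + Dx^5  (order 5).
h: a_k = 0, 3, -1/2, -9/2, 1/24, 81/40, -1/720, -243/560, 1/40320, 243/4480, …
ICs: h(0) = 0, h′(0) = 3, h′′(0) = -1, h′′′(0) = -27, h′′′′(0) = 1.

f: a_k = 3, 0, -27/2, 0, 81/8, 0, -243/80, 0, 2187/4480, 0, …
g: a_k = 0, -1, 0, 1/6, 0, -1/120, 0, 1/5040, 0, -1/362880, …
Weyl lclm of L_f,L_g ⇒ L₀ (ord ≤ 4).
∫: right-multiply L₀ by Dx.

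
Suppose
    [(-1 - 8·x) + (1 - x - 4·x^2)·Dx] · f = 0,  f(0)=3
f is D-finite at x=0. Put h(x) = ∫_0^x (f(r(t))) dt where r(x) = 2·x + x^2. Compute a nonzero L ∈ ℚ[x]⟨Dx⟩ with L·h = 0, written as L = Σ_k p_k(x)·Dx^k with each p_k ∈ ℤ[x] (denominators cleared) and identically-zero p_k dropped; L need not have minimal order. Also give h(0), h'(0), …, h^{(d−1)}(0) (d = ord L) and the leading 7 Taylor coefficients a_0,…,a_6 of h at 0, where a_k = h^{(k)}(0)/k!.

L = (2 + 34·x + 48·x^2 + 16·x^3)·Dx + (-1 + 2·x + 17·x^2 + 16·x^3 + 4·x^4)·Dx^2  (order 2).
h: a_k = 0, 3, 3, 21, 69, 1731/5, 1531, …
ICs: h(0) = 0, h′(0) = 3.

f: a_k = 3, 3, 15, 27, 87, 195, 543, …
L₀ from L_f via x↦r, Dx↦r'^{-1}Dx.
h=∫h₀ ⇒ L = L₀·Dx.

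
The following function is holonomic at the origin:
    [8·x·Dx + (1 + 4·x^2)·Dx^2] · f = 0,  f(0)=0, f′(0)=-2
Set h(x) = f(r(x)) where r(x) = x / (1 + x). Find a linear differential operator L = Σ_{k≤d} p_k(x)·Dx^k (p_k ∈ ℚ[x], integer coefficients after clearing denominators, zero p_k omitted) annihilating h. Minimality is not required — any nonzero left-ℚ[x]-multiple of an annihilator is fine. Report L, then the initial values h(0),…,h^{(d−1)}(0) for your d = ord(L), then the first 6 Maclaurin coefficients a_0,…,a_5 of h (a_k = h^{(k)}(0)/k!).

L = (2 + 10·x)·Dx + (1 + 2·x + 5·x^2)·Dx^2  (order 2).
h: a_k = 0, -2, 2, 2/3, -6, 38/5, …
ICs: h(0) = 0, h′(0) = -2.

f: a_k = 0, -2, 0, 8/3, 0, -32/5, …
f∘r: x↦r, Dx↦Dx/r' in L_f ⇒ L₀.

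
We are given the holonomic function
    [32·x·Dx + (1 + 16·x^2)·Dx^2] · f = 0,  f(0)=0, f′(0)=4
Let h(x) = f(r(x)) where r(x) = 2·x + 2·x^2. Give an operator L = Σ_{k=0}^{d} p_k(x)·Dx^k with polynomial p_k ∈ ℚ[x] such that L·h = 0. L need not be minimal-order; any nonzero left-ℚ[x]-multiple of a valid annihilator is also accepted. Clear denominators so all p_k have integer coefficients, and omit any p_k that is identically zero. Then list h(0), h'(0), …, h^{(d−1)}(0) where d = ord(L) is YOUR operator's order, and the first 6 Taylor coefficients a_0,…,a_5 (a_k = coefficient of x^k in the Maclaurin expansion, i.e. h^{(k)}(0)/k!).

L = (-2 + 128·x + 512·x^2 + 768·x^3 + 384·x^4)·Dx + (1 + 2·x + 64·x^2 + 256·x^3 + 320·x^4 + 128·x^5)·Dx^2  (order 2).
h: a_k = 0, 8, 8, -512/3, -512, 30208/5, …
ICs: h(0) = 0, h′(0) = 8.

f: a_k = 0, 4, 0, -64/3, 0, 1024/5, …
h₀=f(r): pull back L_f along r ⇒ L₀.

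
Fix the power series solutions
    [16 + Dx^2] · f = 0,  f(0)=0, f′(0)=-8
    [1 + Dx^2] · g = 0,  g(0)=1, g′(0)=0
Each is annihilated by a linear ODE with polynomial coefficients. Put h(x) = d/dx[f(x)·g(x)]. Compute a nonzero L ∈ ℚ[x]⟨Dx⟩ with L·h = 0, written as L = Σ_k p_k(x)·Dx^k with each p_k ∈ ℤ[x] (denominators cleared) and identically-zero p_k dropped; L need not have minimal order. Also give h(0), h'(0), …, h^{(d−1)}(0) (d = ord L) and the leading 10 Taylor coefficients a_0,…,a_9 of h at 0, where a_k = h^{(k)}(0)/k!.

L = 225 + 34·Dx^2 + Dx^4  (order 4).
h: a_k = -8, 0, 76, 0, -421/3, 0, 10039/90, 0, -246601/5040, 0, …
ICs: h(0) = -8, h′(0) = 0, h′′(0) = 152, h′′′(0) = 0.

f: a_k = 0, -8, 0, 64/3, 0, -256/15, 0, 2048/315, 0, -4096/2835, …
g: a_k = 1, 0, -1/2, 0, 1/24, 0, -1/720, 0, 1/40320, 0, …
f·g: L₀ = L_f ⊗_s L_g, ord ≤ 2·2.
Derive L from L₀ (diff closure).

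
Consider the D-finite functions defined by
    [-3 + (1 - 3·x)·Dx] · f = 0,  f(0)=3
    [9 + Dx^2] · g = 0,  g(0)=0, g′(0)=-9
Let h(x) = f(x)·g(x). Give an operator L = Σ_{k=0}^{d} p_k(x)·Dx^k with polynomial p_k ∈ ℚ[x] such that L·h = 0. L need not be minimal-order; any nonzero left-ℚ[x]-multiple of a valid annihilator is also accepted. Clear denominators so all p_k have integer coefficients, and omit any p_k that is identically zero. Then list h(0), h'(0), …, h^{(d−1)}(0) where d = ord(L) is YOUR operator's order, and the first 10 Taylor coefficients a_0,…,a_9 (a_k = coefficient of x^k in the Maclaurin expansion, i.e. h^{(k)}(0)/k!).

f: a_k = 3, 9, 27, 81, 243, 729, 2187, 6561, 19683, 59049, …
g: a_k = 0, -9, 0, 27/2, 0, -243/40, 0, 729/560, 0, -729/4480, …
f·g: L₀ = L_f ⊗_s L_g, ord ≤ 1·2.
L = (-9 + 27·x) + 6·Dx + (-1 + 3·x)·Dx^2  (order 2).
h: a_k = 0, -27, -81, -405/2, -1215/2, -73629/40, -220887/40, -9275067/560, -27825201/560, -667807011/4480, …
ICs: h(0) = 0, h′(0) = -27.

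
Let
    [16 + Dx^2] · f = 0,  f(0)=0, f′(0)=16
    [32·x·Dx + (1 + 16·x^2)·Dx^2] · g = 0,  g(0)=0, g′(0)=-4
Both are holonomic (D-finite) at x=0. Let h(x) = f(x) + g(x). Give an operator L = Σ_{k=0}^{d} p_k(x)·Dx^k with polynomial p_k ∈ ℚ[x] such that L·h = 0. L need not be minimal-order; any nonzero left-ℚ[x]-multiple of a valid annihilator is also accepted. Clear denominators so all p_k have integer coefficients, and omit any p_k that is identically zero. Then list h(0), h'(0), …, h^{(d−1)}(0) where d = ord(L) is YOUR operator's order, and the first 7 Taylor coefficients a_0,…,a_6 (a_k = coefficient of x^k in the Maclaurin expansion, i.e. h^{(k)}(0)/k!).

L = (-5632·x + 114688·x^3 + 131072·x^5)·Dx + (-16 + 1792·x^2 + 36864·x^4 + 65536·x^6)·Dx^2 + (-352·x + 7168·x^3 + 8192·x^5)·Dx^3 + (-1 + 112·x^2 + 2304·x^4 + 4096·x^6)·Dx^4  (order 4).
h: a_k = 0, 12, 0, -64/3, 0, -512/3, 0, …
ICs: h(0) = 0, h′(0) = 12, h′′(0) = 0, h′′′(0) = -128.

f: a_k = 0, 16, 0, -128/3, 0, 512/15, 0, …
g: a_k = 0, -4, 0, 64/3, 0, -1024/5, 0, …
Sum ⇒ L₀ = lclm(L_f,L_g) in ℚ(x)⟨Dx⟩.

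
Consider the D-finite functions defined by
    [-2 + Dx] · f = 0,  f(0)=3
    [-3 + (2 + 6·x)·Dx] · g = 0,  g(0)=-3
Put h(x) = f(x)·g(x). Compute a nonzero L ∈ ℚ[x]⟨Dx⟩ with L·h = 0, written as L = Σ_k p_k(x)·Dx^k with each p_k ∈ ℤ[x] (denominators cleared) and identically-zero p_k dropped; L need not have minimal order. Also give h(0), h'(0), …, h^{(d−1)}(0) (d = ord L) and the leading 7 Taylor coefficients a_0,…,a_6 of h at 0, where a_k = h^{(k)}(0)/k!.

L = (-7 - 12·x) + (2 + 6·x)·Dx  (order 1).
h: a_k = -9, -63/2, -279/8, -543/16, -723/128, -39837/1280, 276497/5120, …
ICs: h(0) = -9.

f: a_k = 3, 6, 6, 4, 2, 4/5, 4/15, …
g: a_k = -3, -9/2, 27/8, -81/16, 1215/128, -5103/256, 45927/1024, …
Sym-product of L_f,L_g gives L₀ (≤ ord 1).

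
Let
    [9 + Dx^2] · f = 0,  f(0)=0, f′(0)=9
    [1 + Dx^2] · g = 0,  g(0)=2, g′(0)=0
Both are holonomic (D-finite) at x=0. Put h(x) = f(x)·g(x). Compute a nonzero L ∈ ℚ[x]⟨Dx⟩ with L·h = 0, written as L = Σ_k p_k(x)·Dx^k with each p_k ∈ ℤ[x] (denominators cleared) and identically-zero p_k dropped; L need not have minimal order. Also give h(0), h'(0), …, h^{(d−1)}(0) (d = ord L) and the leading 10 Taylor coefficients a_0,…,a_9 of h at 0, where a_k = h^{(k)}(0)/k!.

f: a_k = 0, 9, 0, -27/2, 0, 243/40, 0, -729/560, 0, 729/4480, …
g: a_k = 2, 0, -1, 0, 1/12, 0, -1/360, 0, 1/20160, 0, …
Sym-product of L_f,L_g gives L₀ (≤ ord 4).
L = 64 + 20·Dx^2 + Dx^4  (order 4).
h: a_k = 0, 18, 0, -36, 0, 132/5, 0, -344/35, 0, 76/35, …
ICs: h(0) = 0, h′(0) = 18, h′′(0) = 0, h′′′(0) = -216.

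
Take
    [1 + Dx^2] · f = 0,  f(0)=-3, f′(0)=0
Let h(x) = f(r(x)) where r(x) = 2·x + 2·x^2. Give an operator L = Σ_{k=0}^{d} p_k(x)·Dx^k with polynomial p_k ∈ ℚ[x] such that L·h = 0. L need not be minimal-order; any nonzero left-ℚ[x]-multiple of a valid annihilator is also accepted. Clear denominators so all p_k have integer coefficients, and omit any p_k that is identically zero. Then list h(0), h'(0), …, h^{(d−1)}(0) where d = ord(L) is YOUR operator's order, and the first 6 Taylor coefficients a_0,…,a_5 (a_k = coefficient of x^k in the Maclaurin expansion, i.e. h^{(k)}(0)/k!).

L = (4 + 24·x + 48·x^2 + 32·x^3) - 2·Dx + (1 + 2·x)·Dx^2  (order 2).
h: a_k = -3, 0, 6, 12, 4, -8, …
ICs: h(0) = -3, h′(0) = 0.

f: a_k = -3, 0, 3/2, 0, -1/8, 0, …
h₀=f(r): pull back L_f along r ⇒ L₀.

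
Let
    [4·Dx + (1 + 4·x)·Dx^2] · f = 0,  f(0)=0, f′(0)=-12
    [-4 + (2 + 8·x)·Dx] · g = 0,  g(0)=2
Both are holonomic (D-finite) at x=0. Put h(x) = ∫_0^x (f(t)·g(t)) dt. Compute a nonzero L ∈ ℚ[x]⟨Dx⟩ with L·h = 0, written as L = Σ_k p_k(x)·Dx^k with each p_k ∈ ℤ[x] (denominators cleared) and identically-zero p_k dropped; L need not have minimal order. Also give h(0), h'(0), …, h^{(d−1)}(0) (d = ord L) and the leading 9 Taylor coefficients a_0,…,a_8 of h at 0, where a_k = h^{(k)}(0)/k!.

f: a_k = 0, -12, 24, -64, 192, -3072/5, 2048, -49152/7, 24576, …
g: a_k = 2, 4, -4, 8, -20, 56, -168, 528, -1716, …
f·g: L₀ = L_f ⊗_s L_g, ord ≤ 2·1.
h=∫₀ˣh₀: take L = L₀·Dx.
L = 4·Dx + (1 + 8·x + 16·x^2)·Dx^3  (order 3).
h: a_k = 0, 0, -12, 0, 4, -64/5, 568/15, -3968/35, 12172/35, …
ICs: h(0) = 0, h′(0) = 0, h′′(0) = -24.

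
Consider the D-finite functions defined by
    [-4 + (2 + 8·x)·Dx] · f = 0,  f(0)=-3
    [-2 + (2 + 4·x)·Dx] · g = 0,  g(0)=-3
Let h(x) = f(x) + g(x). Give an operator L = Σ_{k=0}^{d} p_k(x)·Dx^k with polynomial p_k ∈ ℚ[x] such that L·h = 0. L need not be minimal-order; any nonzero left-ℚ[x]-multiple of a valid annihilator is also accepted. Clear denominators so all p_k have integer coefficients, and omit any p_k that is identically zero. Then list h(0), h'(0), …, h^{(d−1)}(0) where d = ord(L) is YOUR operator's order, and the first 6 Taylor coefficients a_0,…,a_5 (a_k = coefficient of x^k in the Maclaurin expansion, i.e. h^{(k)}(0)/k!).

f: a_k = -3, -6, 6, -12, 30, -84, …
g: a_k = -3, -3, 3/2, -3/2, 15/8, -21/8, …
f+g: L₀ = lclm(L_f,L_g), ord ≤ 1+1.
L = -2 + (3 + 8·x)·Dx + (1 + 6·x + 8·x^2)·Dx^2  (order 2).
h: a_k = -6, -9, 15/2, -27/2, 255/8, -693/8, …
ICs: h(0) = -6, h′(0) = -9.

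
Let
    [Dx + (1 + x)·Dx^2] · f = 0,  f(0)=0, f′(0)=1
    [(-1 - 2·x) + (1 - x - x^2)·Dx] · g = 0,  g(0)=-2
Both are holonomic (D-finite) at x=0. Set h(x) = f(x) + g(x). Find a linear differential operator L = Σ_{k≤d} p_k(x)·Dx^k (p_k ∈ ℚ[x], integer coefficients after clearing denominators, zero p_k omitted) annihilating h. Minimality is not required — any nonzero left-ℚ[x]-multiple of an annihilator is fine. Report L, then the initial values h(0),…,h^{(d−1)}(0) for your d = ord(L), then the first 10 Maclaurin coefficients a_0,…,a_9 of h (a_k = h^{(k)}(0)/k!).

L = (-26 - 70·x - 76·x^2 - 36·x^3 - 12·x^4)·Dx + (-16 - 84·x - 160·x^2 - 144·x^3 - 74·x^4 - 20·x^5)·Dx^2 + (5 + 11·x - x^2 - 23·x^3 - 29·x^4 - 17·x^5 - 4·x^6)·Dx^3  (order 3).
h: a_k = -2, -1, -9/2, -17/3, -41/4, -79/5, -157/6, -293/7, -545/8, -989/9, …
ICs: h(0) = -2, h′(0) = -1, h′′(0) = -9.

f: a_k = 0, 1, -1/2, 1/3, -1/4, 1/5, -1/6, 1/7, -1/8, 1/9, …
g: a_k = -2, -2, -4, -6, -10, -16, -26, -42, -68, -110, …
h₀=f+g: left-lcm gives L₀, ord ≤ 3.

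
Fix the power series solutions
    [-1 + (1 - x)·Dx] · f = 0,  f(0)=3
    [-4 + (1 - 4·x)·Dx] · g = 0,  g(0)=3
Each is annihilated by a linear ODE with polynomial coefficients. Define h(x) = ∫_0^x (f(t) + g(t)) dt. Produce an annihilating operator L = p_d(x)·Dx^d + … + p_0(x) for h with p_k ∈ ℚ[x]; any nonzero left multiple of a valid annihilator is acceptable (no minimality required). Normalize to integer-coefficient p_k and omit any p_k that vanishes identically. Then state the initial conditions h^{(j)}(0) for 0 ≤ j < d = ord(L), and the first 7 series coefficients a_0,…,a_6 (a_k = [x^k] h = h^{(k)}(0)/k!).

f: a_k = 3, 3, 3, 3, 3, 3, 3, …
g: a_k = 3, 12, 48, 192, 768, 3072, 12288, …
Weyl lclm of L_f,L_g ⇒ L₀ (ord ≤ 2).
∫: right-multiply L₀ by Dx.
L = -8·Dx + (10 - 16·x)·Dx^2 + (-1 + 5·x - 4·x^2)·Dx^3  (order 3).
h: a_k = 0, 6, 15/2, 17, 195/4, 771/5, 1025/2, …
ICs: h(0) = 0, h′(0) = 6, h′′(0) = 15.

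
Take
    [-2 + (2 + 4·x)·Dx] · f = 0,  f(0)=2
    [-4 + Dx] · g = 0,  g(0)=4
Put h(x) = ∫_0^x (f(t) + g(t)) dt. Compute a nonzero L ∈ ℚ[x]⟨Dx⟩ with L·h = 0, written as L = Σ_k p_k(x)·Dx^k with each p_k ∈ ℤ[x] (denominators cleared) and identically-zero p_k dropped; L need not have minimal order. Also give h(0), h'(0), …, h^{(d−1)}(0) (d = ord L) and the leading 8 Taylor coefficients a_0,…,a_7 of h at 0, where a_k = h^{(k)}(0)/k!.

L = (20 + 32·x)·Dx + (-17 - 64·x - 64·x^2)·Dx^2 + (3 + 14·x + 16·x^2)·Dx^3  (order 3).
h: a_k = 0, 6, 9, 31/3, 131/12, 497/60, 2153/360, 7247/2520, …
ICs: h(0) = 0, h′(0) = 6, h′′(0) = 18.

f: a_k = 2, 2, -1, 1, -5/4, 7/4, -21/8, 33/8, …
g: a_k = 4, 16, 32, 128/3, 128/3, 512/15, 1024/45, 4096/315, …
f+g: L₀ = lclm(L_f,L_g), ord ≤ 1+1.
Integrate: L := L₀·Dx.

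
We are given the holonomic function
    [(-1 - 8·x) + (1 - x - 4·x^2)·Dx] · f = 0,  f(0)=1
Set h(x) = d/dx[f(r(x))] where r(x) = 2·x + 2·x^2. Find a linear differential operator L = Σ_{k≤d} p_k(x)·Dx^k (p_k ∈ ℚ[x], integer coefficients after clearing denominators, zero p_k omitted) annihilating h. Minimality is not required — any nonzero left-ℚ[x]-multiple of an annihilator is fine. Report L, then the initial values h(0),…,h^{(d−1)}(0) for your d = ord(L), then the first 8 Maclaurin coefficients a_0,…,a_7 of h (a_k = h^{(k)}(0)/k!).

L = (22 + 204·x + 1260·x^2 + 4672·x^3 + 8736·x^4 + 7680·x^5 + 2560·x^6) + (-1 - 16·x + 6·x^2 + 420·x^3 + 1520·x^4 + 2400·x^5 + 1792·x^6 + 512·x^7)·Dx  (order 1).
h: a_k = 2, 44, 336, 2800, 20760, 149040, 1040256, 7107200, …
ICs: h(0) = 2.

f: a_k = 1, 1, 5, 9, 29, 65, 181, 441, …
Substitute x→r, Dx→(1/r')Dx; clear ⇒ L₀.
Differentiate: ansatz ord ≤ ord L₀ ⇒ L.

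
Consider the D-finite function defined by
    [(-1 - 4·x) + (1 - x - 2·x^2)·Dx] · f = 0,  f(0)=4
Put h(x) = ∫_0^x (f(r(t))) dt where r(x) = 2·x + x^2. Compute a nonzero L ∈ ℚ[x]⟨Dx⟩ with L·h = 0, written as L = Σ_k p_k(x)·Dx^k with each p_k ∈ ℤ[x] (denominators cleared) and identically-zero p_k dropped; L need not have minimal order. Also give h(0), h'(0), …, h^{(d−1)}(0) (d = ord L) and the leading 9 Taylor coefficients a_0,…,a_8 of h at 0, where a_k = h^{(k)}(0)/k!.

f: a_k = 4, 4, 12, 20, 44, 84, 172, 340, 684, …
Change of var in L_f (x↦r) gives L₀.
Integrate: L := L₀·Dx.
L = (2 + 16·x + 8·x^2)·Dx + (-1 + 3·x + 6·x^2 + 2·x^3)·Dx^2  (order 2).
h: a_k = 0, 4, 4, 52/3, 52, 956/5, 2108/3, 18804/7, 10452, …
ICs: h(0) = 0, h′(0) = 4.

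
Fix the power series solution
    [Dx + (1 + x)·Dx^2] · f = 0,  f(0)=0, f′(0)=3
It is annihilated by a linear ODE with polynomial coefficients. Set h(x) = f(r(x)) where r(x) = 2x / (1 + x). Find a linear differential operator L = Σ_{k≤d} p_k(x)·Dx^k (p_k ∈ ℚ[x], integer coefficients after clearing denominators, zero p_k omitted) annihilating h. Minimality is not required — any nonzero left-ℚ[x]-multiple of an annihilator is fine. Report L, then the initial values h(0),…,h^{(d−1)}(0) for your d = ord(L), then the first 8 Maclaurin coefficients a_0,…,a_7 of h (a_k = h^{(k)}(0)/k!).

L = (4 + 6·x)·Dx + (1 + 4·x + 3·x^2)·Dx^2  (order 2).
h: a_k = 0, 6, -12, 26, -60, 726/5, -364, 6558/7, …
ICs: h(0) = 0, h′(0) = 6.

f: a_k = 0, 3, -3/2, 1, -3/4, 3/5, -1/2, 3/7, …
f∘r: x↦r, Dx↦Dx/r' in L_f ⇒ L₀.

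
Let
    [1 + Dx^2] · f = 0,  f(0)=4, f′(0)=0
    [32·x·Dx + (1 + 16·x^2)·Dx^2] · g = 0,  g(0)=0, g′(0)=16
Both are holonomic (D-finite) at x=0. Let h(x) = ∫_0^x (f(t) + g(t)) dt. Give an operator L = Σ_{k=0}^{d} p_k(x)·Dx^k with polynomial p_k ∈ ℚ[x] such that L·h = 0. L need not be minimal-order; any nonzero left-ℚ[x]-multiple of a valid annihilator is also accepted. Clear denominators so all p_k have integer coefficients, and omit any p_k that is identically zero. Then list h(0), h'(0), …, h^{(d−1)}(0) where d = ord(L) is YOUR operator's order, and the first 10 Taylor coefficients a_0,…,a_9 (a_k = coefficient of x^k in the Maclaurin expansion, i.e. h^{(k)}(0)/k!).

L = (-6112·x + 99328·x^3 + 8192·x^5)·Dx^2 + (-31 + 1072·x^2 + 25344·x^4 + 4096·x^6)·Dx^3 + (-6112·x + 99328·x^3 + 8192·x^5)·Dx^4 + (-31 + 1072·x^2 + 25344·x^4 + 4096·x^6)·Dx^5  (order 5).
h: a_k = 0, 4, 8, -2/3, -64/3, 1/30, 2048/15, -1/1260, -8192/7, 1/90720, …
ICs: h(0) = 0, h′(0) = 4, h′′(0) = 16, h′′′(0) = -4, h′′′′(0) = -512.

f: a_k = 4, 0, -2, 0, 1/6, 0, -1/180, 0, 1/10080, 0, …
g: a_k = 0, 16, 0, -256/3, 0, 4096/5, 0, -65536/7, 0, 1048576/9, …
h₀=f+g: left-lcm gives L₀, ord ≤ 4.
∫: right-multiply L₀ by Dx.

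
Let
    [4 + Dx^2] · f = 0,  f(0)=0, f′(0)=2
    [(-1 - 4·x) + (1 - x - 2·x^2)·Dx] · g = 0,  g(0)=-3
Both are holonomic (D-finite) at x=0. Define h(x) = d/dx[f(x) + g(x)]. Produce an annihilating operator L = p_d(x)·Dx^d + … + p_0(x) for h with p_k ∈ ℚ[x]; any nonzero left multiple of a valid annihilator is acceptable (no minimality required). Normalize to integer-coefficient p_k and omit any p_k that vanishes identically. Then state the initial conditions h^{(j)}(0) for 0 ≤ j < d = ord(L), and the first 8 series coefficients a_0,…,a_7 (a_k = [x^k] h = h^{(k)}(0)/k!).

L = (576 + 2400·x + 5616·x^2 + 3360·x^3 + 3840·x^4 + 1152·x^5 + 768·x^6) + (-68 - 236·x + 240·x^2 + 488·x^3 + 560·x^4 + 672·x^5 + 448·x^6 + 256·x^7)·Dx + (144 + 600·x + 1404·x^2 + 840·x^3 + 960·x^4 + 288·x^5 + 192·x^6)·Dx^2 + (-17 - 59·x + 60·x^2 + 122·x^3 + 140·x^4 + 168·x^5 + 112·x^6 + 64·x^7)·Dx^3  (order 3).
h: a_k = -1, -18, -49, -132, -941/3, -774, -80333/45, -4104, …
ICs: h(0) = -1, h′(0) = -18, h′′(0) = -98.

f: a_k = 0, 2, 0, -4/3, 0, 4/15, 0, -8/315, …
g: a_k = -3, -3, -9, -15, -33, -63, -129, -255, …
Weyl lclm of L_f,L_g ⇒ L₀ (ord ≤ 3).
h₀' ⇒ L via d/dx closure of L₀.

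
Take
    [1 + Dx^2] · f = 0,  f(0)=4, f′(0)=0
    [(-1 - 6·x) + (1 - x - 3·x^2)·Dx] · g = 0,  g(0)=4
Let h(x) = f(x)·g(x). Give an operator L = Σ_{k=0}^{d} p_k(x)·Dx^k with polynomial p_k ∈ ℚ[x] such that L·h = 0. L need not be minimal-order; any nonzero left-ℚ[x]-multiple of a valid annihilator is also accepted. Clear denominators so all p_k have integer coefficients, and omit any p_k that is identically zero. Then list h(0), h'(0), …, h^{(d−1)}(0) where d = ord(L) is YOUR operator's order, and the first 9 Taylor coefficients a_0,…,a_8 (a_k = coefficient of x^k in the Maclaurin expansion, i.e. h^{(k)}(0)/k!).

L = (5 + x + 3·x^2) + (2 + 12·x)·Dx + (-1 + x + 3·x^2)·Dx^2  (order 2).
h: a_k = 16, 16, 56, 104, 818/3, 1754/3, 63119/45, 142049/45, 18558737/2520, …
ICs: h(0) = 16, h′(0) = 16.

f: a_k = 4, 0, -2, 0, 1/6, 0, -1/180, 0, 1/10080, …
g: a_k = 4, 4, 16, 28, 76, 160, 388, 868, 2032, …
L₀ := L_f ⊗_s L_g (sym. prod.), ord ≤ 2.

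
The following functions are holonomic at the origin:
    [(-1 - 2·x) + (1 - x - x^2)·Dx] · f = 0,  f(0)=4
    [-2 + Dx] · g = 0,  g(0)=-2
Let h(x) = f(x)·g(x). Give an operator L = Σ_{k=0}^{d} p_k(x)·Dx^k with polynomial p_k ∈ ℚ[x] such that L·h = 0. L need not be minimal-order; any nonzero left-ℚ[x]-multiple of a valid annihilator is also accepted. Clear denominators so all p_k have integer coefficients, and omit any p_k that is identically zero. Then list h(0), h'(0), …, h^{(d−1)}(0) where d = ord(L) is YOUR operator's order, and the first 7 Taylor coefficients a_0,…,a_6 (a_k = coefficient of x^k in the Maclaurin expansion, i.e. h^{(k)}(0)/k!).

L = (3 - 2·x^2) + (-1 + x + x^2)·Dx  (order 1).
h: a_k = -8, -24, -48, -248/3, -136, -1104/5, -16088/45, …
ICs: h(0) = -8.

f: a_k = 4, 4, 8, 12, 20, 32, 52, …
g: a_k = -2, -4, -4, -8/3, -4/3, -8/15, -8/45, …
h₀=f·g: eliminate ⇒ L₀, order ≤ 1·1.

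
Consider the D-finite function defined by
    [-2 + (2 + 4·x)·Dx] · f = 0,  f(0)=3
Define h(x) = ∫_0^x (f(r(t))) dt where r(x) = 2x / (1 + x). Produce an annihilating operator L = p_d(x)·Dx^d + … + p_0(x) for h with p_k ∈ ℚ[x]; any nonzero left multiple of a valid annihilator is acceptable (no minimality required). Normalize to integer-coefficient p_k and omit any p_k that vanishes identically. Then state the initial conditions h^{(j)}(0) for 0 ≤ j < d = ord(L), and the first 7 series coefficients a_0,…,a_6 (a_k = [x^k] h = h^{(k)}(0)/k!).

L = -2·Dx + (1 + 6·x + 5·x^2)·Dx^2  (order 2).
h: a_k = 0, 3, 3, -4, 15/2, -18, 51, …
ICs: h(0) = 0, h′(0) = 3.

f: a_k = 3, 3, -3/2, 3/2, -15/8, 21/8, -63/16, …
Change of var in L_f (x↦r) gives L₀.
∫: right-multiply L₀ by Dx.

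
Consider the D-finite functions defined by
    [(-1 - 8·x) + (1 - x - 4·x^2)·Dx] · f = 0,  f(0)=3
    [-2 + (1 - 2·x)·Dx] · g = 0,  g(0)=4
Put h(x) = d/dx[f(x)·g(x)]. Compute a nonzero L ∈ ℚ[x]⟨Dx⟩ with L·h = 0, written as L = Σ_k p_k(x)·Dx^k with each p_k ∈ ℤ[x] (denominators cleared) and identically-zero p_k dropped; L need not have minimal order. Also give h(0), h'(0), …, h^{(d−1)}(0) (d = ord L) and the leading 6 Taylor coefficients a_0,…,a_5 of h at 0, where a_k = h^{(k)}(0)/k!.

f: a_k = 3, 3, 15, 27, 87, 195, …
g: a_k = 4, 8, 16, 32, 64, 128, …
L₀ := L_f ⊗_s L_g (sym. prod.), ord ≤ 1.
Differentiate: ansatz ord ≤ ord L₀ ⇒ L.
L = (22 - 12·x - 120·x^2 - 256·x^3 + 768·x^4) + (-3 + 5·x + 42·x^2 - 88·x^3 - 80·x^4 + 192·x^5)·Dx  (order 1).
h: a_k = 36, 264, 1116, 4368, 14820, 48600, …
ICs: h(0) = 36.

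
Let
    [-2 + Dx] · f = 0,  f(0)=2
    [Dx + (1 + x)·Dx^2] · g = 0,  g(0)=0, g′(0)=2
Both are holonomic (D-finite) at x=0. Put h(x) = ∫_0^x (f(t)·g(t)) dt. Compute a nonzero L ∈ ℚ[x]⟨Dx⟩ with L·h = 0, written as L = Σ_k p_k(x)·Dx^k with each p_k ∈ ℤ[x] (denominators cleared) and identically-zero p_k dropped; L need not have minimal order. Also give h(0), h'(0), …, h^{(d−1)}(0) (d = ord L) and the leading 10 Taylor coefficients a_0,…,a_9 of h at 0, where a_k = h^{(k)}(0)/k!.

f: a_k = 2, 4, 4, 8/3, 4/3, 8/15, 8/45, 16/315, 4/315, 8/2835, …
g: a_k = 0, 2, -1, 2/3, -1/2, 2/5, -1/3, 2/7, -1/4, 2/9, …
Sym-product of L_f,L_g gives L₀ (≤ ord 2).
Integrate: L := L₀·Dx.
L = (2 + 4·x)·Dx + (-3 - 4·x)·Dx^2 + (1 + x)·Dx^3  (order 3).
h: a_k = 0, 0, 2, 2, 4/3, 3/5, 11/45, 4/63, 17/630, -1/810, …
ICs: h(0) = 0, h′(0) = 0, h′′(0) = 4.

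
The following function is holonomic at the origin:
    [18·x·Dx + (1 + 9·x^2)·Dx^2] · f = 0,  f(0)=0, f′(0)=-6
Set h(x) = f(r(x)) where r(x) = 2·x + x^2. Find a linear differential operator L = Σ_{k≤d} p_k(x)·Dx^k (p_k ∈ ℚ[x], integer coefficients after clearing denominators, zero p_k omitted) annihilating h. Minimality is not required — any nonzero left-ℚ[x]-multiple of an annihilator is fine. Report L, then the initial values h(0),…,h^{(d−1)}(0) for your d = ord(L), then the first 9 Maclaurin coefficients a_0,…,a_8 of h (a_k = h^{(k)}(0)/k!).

L = (-1 + 72·x + 144·x^2 + 108·x^3 + 27·x^4)·Dx + (1 + x + 36·x^2 + 72·x^3 + 45·x^4 + 9·x^5)·Dx^2  (order 2).
h: a_k = 0, -12, -6, 144, 216, -15012/5, -7758, 505440/7, 276048, …
ICs: h(0) = 0, h′(0) = -12.

f: a_k = 0, -6, 0, 18, 0, -486/5, 0, 4374/7, 0, …
Substitute x→r, Dx→(1/r')Dx; clear ⇒ L₀.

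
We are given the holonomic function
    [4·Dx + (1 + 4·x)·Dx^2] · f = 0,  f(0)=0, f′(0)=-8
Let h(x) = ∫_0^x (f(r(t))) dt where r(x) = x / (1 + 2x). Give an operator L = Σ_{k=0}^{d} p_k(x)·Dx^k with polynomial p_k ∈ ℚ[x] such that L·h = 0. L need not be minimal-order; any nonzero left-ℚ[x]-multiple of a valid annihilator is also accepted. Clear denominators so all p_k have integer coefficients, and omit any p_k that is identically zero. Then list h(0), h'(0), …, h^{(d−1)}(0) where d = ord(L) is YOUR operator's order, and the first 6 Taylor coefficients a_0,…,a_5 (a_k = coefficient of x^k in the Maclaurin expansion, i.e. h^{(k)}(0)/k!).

L = (8 + 24·x)·Dx^2 + (1 + 8·x + 12·x^2)·Dx^3  (order 3).
h: a_k = 0, 0, -4, 32/3, -104/3, 128, …
ICs: h(0) = 0, h′(0) = 0, h′′(0) = -8.

f: a_k = 0, -8, 16, -128/3, 128, -2048/5, …
Substitute x→r, Dx→(1/r')Dx; clear ⇒ L₀.
h=∫h₀ ⇒ L = L₀·Dx.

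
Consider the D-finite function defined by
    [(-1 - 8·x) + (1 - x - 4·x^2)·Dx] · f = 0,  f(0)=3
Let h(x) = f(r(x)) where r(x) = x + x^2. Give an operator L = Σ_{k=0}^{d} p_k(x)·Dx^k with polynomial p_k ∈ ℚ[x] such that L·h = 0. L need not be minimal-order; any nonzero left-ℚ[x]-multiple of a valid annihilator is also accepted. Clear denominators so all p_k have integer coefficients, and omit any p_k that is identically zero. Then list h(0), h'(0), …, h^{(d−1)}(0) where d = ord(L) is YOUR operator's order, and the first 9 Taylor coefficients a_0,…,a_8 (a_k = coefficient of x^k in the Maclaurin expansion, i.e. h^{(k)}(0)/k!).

L = (1 + 10·x + 24·x^2 + 16·x^3) + (-1 + x + 5·x^2 + 8·x^3 + 4·x^4)·Dx  (order 1).
h: a_k = 3, 3, 18, 57, 183, 624, 2067, 6879, 22938, …
ICs: h(0) = 3.

f: a_k = 3, 3, 15, 27, 87, 195, 543, 1323, 3495, …
Change of var in L_f (x↦r) gives L₀.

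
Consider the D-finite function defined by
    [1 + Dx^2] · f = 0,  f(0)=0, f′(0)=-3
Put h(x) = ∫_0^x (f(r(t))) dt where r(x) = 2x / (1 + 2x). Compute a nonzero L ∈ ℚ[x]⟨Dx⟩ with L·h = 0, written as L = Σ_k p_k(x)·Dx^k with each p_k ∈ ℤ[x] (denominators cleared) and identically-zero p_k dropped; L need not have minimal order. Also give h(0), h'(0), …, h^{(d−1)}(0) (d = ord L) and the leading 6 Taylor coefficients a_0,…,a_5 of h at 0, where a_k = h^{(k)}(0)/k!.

L = 4·Dx + (4 + 24·x + 48·x^2 + 32·x^3)·Dx^2 + (1 + 8·x + 24·x^2 + 32·x^3 + 16·x^4)·Dx^3  (order 3).
h: a_k = 0, 0, -3, 4, -5, 24/5, …
ICs: h(0) = 0, h′(0) = 0, h′′(0) = -6.

f: a_k = 0, -3, 0, 1/2, 0, -1/40, …
h₀=f(r): pull back L_f along r ⇒ L₀.
h=∫h₀ ⇒ L = L₀·Dx.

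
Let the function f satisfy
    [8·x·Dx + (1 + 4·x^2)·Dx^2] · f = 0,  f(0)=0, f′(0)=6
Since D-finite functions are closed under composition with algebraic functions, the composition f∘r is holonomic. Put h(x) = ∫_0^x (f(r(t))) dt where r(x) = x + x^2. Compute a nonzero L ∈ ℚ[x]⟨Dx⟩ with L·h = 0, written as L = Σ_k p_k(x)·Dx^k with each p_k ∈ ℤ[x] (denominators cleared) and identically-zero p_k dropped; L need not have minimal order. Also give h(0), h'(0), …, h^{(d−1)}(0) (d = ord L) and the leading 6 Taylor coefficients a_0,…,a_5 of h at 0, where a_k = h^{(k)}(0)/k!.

L = (-2 + 8·x + 32·x^2 + 48·x^3 + 24·x^4)·Dx^2 + (1 + 2·x + 4·x^2 + 16·x^3 + 20·x^4 + 8·x^5)·Dx^3  (order 3).
h: a_k = 0, 0, 3, 2, -2, -24/5, …
ICs: h(0) = 0, h′(0) = 0, h′′(0) = 6.

f: a_k = 0, 6, 0, -8, 0, 96/5, …
Substitute x→r, Dx→(1/r')Dx; clear ⇒ L₀.
Integrate: L := L₀·Dx.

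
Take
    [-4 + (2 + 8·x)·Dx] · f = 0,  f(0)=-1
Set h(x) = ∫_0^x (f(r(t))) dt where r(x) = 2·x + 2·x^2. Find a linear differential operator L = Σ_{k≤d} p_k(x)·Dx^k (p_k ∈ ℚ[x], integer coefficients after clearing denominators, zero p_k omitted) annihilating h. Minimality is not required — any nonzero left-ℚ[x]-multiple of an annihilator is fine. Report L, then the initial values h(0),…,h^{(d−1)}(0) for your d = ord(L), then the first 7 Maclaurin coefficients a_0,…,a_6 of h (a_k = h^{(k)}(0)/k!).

f: a_k = -1, -2, 2, -4, 10, -28, 84, …
h₀=f(r): pull back L_f along r ⇒ L₀.
Integrate: L := L₀·Dx.
L = (-4 - 8·x)·Dx + (1 + 8·x + 8·x^2)·Dx^2  (order 2).
h: a_k = 0, -1, -2, 4/3, -4, 72/5, -176/3, …
ICs: h(0) = 0, h′(0) = -1.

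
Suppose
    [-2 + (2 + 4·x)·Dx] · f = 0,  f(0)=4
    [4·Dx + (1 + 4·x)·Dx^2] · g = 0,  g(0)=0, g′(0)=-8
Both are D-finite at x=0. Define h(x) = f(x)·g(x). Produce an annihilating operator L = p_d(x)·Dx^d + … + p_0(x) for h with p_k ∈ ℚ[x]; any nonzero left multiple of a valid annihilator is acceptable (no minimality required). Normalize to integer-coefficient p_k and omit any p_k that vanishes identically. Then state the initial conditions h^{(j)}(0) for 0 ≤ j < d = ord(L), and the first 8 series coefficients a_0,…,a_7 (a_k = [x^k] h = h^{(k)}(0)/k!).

L = (-1 + 4·x) + (2 + 4·x)·Dx + (1 + 8·x + 20·x^2 + 16·x^3)·Dx^2  (order 2).
h: a_k = 0, -32, 32, -272/3, 880/3, -14836/15, 17068/5, -419418/35, …
ICs: h(0) = 0, h′(0) = -32.

f: a_k = 4, 4, -2, 2, -5/2, 7/2, -21/4, 33/4, …
g: a_k = 0, -8, 16, -128/3, 128, -2048/5, 4096/3, -32768/7, …
f·g: L₀ = L_f ⊗_s L_g, ord ≤ 1·2.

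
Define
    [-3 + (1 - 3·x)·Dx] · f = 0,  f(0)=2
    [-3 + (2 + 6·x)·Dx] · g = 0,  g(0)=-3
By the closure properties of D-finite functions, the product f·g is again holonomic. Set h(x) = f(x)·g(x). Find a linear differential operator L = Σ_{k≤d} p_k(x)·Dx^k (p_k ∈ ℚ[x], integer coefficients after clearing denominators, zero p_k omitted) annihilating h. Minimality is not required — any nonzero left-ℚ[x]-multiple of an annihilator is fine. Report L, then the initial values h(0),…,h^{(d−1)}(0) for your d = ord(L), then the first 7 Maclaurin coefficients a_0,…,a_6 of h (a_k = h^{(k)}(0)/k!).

f: a_k = 2, 6, 18, 54, 162, 486, 1458, …
g: a_k = -3, -9/2, 27/8, -81/16, 1215/128, -5103/256, 45927/1024, …
Sym-product of L_f,L_g gives L₀ (≤ ord 1).
L = (9 + 9·x) + (-2 + 18·x^2)·Dx  (order 1).
h: a_k = -6, -27, -297/4, -1863/8, -43497/64, -266085/128, -3147093/512, …
ICs: h(0) = -6.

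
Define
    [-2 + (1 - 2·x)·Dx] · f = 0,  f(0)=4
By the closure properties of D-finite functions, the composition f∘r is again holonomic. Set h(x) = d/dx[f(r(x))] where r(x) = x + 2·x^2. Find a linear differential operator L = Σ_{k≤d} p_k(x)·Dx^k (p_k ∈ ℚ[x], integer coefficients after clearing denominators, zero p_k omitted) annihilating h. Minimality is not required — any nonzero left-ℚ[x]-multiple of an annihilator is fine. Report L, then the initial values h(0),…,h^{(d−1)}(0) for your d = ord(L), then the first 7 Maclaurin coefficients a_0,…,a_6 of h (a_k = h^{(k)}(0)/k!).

L = (8 + 24·x + 48·x^2) + (-1 - 2·x + 12·x^2 + 16·x^3)·Dx  (order 1).
h: a_k = 8, 64, 288, 1280, 5120, 19968, 75264, …
ICs: h(0) = 8.

f: a_k = 4, 8, 16, 32, 64, 128, 256, …
Change of var in L_f (x↦r) gives L₀.
h=h₀': d/dx-closure on L₀ ⇒ L.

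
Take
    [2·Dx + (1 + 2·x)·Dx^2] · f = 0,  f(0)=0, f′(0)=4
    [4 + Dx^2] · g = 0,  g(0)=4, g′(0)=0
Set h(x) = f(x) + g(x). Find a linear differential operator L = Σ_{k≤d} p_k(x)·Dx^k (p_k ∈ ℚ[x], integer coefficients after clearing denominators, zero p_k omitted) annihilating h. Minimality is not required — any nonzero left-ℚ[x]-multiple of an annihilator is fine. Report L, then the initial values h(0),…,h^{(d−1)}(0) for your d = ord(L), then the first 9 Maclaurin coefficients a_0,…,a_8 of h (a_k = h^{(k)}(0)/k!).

f: a_k = 0, 4, -4, 16/3, -8, 64/5, -64/3, 256/7, -64, …
g: a_k = 4, 0, -8, 0, 8/3, 0, -16/45, 0, 8/315, …
f+g: L₀ = lclm(L_f,L_g), ord ≤ 2+2.
L = (56 + 32·x + 32·x^2)·Dx + (12 + 40·x + 48·x^2 + 32·x^3)·Dx^2 + (14 + 8·x + 8·x^2)·Dx^3 + (3 + 10·x + 12·x^2 + 8·x^3)·Dx^4  (order 4).
h: a_k = 4, 4, -12, 16/3, -16/3, 64/5, -976/45, 256/7, -20152/315, …
ICs: h(0) = 4, h′(0) = 4, h′′(0) = -24, h′′′(0) = 32.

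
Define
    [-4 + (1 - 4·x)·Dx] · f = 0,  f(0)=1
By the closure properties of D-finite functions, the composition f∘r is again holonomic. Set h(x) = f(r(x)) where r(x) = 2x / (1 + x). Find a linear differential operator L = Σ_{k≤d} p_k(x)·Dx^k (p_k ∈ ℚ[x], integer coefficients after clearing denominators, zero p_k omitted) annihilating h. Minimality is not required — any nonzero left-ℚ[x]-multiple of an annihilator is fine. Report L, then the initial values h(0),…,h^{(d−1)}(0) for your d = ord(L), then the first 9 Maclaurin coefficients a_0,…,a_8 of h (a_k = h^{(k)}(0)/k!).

f: a_k = 1, 4, 16, 64, 256, 1024, 4096, 16384, 65536, …
Change of var in L_f (x↦r) gives L₀.
L = 8 + (-1 + 6·x + 7·x^2)·Dx  (order 1).
h: a_k = 1, 8, 56, 392, 2744, 19208, 134456, 941192, 6588344, …
ICs: h(0) = 1.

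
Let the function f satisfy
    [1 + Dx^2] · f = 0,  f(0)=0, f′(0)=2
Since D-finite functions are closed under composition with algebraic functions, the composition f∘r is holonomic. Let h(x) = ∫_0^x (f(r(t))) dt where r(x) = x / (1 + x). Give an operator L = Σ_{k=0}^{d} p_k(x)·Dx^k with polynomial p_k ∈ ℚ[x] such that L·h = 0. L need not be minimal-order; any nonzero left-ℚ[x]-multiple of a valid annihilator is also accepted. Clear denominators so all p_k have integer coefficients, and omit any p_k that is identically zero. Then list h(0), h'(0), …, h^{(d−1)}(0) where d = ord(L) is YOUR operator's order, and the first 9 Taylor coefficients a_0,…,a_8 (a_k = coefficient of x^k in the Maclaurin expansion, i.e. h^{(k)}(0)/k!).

f: a_k = 0, 2, 0, -1/3, 0, 1/60, 0, -1/2520, 0, …
Change of var in L_f (x↦r) gives L₀.
h=∫₀ˣh₀: take L = L₀·Dx.
L = Dx + (2 + 6·x + 6·x^2 + 2·x^3)·Dx^2 + (1 + 4·x + 6·x^2 + 4·x^3 + x^4)·Dx^3  (order 3).
h: a_k = 0, 0, 1, -2/3, 5/12, -1/5, 1/360, 5/28, -6931/20160, …
ICs: h(0) = 0, h′(0) = 0, h′′(0) = 2.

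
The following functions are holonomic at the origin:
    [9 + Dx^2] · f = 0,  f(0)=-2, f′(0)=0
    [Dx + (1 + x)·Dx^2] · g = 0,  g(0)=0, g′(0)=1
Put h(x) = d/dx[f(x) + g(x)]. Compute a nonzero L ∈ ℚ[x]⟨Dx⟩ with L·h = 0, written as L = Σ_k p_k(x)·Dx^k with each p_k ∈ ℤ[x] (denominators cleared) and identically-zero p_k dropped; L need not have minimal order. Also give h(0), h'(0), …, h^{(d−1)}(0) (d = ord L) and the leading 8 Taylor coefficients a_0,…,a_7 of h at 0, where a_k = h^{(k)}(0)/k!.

f: a_k = -2, 0, 9, 0, -27/4, 0, 81/40, 0, …
g: a_k = 0, 1, -1/2, 1/3, -1/4, 1/5, -1/6, 1/7, …
h₀=f+g: left-lcm gives L₀, ord ≤ 4.
h₀' ⇒ L via d/dx closure of L₀.
L = (135 + 162·x + 81·x^2) + (99 + 261·x + 243·x^2 + 81·x^3)·Dx + (15 + 18·x + 9·x^2)·Dx^2 + (11 + 29·x + 27·x^2 + 9·x^3)·Dx^3  (order 3).
h: a_k = 1, 17, 1, -28, 1, 223/20, 1, -1009/280, …
ICs: h(0) = 1, h′(0) = 17, h′′(0) = 2.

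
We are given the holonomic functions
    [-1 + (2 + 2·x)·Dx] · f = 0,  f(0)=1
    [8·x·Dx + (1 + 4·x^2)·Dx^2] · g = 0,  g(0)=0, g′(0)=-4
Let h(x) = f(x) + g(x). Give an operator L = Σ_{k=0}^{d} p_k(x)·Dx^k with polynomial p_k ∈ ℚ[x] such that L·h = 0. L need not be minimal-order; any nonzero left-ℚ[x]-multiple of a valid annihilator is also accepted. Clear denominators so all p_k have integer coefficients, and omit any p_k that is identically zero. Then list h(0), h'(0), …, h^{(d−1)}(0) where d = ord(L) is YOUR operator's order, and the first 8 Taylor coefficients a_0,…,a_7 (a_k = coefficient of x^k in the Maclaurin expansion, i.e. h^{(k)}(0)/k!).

f: a_k = 1, 1/2, -1/8, 1/16, -5/128, 7/256, -21/1024, 33/2048, …
g: a_k = 0, -4, 0, 16/3, 0, -64/5, 0, 256/7, …
Sum ⇒ L₀ = lclm(L_f,L_g) in ℚ(x)⟨Dx⟩.
L = (-16 - 40·x + 192·x^2 + 96·x^3)·Dx + (-35 - 64·x + 328·x^2 + 768·x^3 + 336·x^4)·Dx^2 + (-2 + 30·x + 48·x^2 + 144·x^3 + 224·x^4 + 96·x^5)·Dx^3  (order 3).
h: a_k = 1, -7/2, -1/8, 259/48, -5/128, -16349/1280, -21/1024, 524519/14336, …
ICs: h(0) = 1, h′(0) = -7/2, h′′(0) = -1/4.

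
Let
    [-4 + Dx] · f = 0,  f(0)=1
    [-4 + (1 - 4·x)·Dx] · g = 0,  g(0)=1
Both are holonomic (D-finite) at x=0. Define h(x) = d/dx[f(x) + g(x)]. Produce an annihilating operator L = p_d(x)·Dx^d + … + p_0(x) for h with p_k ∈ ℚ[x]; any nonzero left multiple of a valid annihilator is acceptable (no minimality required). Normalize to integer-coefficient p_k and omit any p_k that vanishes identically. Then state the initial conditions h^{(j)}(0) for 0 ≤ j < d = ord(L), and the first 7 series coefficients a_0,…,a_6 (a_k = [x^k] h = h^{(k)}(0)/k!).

f: a_k = 1, 4, 8, 32/3, 32/3, 128/15, 256/45, …
g: a_k = 1, 4, 16, 64, 256, 1024, 4096, …
Sum ⇒ L₀ = lclm(L_f,L_g) in ℚ(x)⟨Dx⟩.
h=h₀': d/dx-closure on L₀ ⇒ L.
L = (64 + 128·x) + (-20 - 32·x + 64·x^2)·Dx + (1 - 16·x^2)·Dx^2  (order 2).
h: a_k = 8, 48, 224, 3200/3, 15488/3, 369152/15, 5161984/45, …
ICs: h(0) = 8, h′(0) = 48.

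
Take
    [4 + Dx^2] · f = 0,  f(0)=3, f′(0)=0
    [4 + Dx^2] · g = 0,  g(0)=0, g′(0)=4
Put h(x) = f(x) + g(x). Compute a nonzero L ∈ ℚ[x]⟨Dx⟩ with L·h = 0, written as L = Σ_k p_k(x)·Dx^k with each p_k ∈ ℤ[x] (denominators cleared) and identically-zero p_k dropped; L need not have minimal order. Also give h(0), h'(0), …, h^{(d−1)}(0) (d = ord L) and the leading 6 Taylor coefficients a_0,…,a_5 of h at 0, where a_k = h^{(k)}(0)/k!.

f: a_k = 3, 0, -6, 0, 2, 0, …
g: a_k = 0, 4, 0, -8/3, 0, 8/15, …
Weyl lclm of L_f,L_g ⇒ L₀ (ord ≤ 4).
L = 4 + Dx^2  (order 2).
h: a_k = 3, 4, -6, -8/3, 2, 8/15, …
ICs: h(0) = 3, h′(0) = 4.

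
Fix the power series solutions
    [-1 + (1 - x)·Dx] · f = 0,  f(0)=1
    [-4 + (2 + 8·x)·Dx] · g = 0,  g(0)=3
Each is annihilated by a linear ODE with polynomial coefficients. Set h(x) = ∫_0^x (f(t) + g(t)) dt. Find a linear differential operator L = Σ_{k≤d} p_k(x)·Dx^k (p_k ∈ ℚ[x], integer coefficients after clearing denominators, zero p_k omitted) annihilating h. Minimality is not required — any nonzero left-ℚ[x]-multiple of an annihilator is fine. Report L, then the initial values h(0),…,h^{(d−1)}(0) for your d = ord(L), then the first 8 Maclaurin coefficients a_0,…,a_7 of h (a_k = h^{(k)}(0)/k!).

f: a_k = 1, 1, 1, 1, 1, 1, 1, 1, …
g: a_k = 3, 6, -6, 12, -30, 84, -252, 792, …
Sum ⇒ L₀ = lclm(L_f,L_g) in ℚ(x)⟨Dx⟩.
h=∫₀ˣh₀: take L = L₀·Dx.
L = (-8 - 12·x)·Dx + (6 + 8·x + 36·x^2)·Dx^2 + (1 - 3·x - 22·x^2 + 24·x^3)·Dx^3  (order 3).
h: a_k = 0, 4, 7/2, -5/3, 13/4, -29/5, 85/6, -251/7, …
ICs: h(0) = 0, h′(0) = 4, h′′(0) = 7.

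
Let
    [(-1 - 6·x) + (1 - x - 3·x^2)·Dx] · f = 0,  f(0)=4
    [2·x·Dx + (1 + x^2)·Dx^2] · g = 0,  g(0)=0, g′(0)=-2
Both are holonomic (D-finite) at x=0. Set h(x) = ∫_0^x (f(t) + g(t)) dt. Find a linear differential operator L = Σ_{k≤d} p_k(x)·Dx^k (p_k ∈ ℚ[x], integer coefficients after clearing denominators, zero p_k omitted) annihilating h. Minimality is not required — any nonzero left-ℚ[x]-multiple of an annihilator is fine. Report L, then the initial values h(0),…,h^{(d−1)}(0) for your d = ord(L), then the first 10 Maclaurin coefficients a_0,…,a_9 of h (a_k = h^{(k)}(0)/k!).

L = (-8 + 32·x + 300·x^2 + 504·x^3 + 1134·x^4 + 162·x^6)·Dx^2 + (22 + 148·x + 184·x^2 + 576·x^3 + 441·x^4 + 918·x^5 + 27·x^6 + 162·x^7)·Dx^3 + (-4 - 6·x - 18·x^2 + 60·x^3 + 85·x^4 + 75·x^5 + 126·x^6 + 9·x^7 + 27·x^8)·Dx^4  (order 4).
h: a_k = 0, 4, 1, 16/3, 43/6, 76/5, 133/5, 388/7, 3039/28, 2032/9, …
ICs: h(0) = 0, h′(0) = 4, h′′(0) = 2, h′′′(0) = 32.

f: a_k = 4, 4, 16, 28, 76, 160, 388, 868, 2032, 4636, …
g: a_k = 0, -2, 0, 2/3, 0, -2/5, 0, 2/7, 0, -2/9, …
Sum ⇒ L₀ = lclm(L_f,L_g) in ℚ(x)⟨Dx⟩.
∫: right-multiply L₀ by Dx.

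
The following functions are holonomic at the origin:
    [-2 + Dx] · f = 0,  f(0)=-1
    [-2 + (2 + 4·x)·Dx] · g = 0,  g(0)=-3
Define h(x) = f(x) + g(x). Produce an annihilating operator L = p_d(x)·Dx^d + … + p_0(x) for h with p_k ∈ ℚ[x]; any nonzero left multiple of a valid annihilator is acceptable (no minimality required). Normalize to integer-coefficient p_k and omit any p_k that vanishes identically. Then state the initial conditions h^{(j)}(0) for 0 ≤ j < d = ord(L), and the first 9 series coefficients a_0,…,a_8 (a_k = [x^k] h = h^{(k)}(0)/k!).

f: a_k = -1, -2, -2, -4/3, -2/3, -4/15, -4/45, -8/315, -2/315, …
g: a_k = -3, -3, 3/2, -3/2, 15/8, -21/8, 63/16, -99/16, 1287/128, …
h₀=f+g: left-lcm gives L₀, ord ≤ 2.
L = (6 + 8·x) + (-5 - 16·x - 16·x^2)·Dx + (1 + 6·x + 8·x^2)·Dx^2  (order 2).
h: a_k = -4, -5, -1/2, -17/6, 29/24, -347/120, 2771/720, -31313/5040, 405149/40320, …
ICs: h(0) = -4, h′(0) = -5.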